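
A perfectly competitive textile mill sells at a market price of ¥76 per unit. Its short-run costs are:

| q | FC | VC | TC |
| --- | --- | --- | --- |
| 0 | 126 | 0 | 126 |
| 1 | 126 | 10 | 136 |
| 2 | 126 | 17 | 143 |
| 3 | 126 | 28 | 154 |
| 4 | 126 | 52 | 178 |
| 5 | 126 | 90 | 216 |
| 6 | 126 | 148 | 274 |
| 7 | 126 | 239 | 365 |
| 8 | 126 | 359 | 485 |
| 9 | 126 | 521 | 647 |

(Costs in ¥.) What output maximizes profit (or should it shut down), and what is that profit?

Compute π = P·q − TC at each output: q=0: -126; q=1: -60; q=2: 9; q=3: 74; q=4: 126; q=5: 164; q=6: 182; q=7: 167; q=8: 123; q=9: 37.
Profit is maximized at q = 6. AVC there is 148/6 = ¥24.67 ≤ P, so producing beats shutting down (which would give -¥126).

q = 6; profit = ¥182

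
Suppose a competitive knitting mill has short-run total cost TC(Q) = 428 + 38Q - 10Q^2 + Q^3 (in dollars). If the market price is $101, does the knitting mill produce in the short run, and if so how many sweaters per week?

Produce at Q = 9

Strip out fixed cost: VC = 38Q - 10Q^2 + Q^3. Then AVC = 38 - 10Q + Q^2 and MC = 38 - 20Q + 3Q^2.
AVC is minimized where dAVC/dQ = -10 + 2Q = 0, at Q = 5; min AVC = 38 - 10·5 + 5^2 = $13.
Since P = $101 ≥ min AVC = $13, price covers variable cost and the firm should produce.
Solving P = MC: -63 - 20Q + 3Q^2 = 0 ⇒ Q = -7/3 or 9. On the upward-sloping branch, Q* = 9.
Check: AVC at Q = 9 is $29 ≤ P, so revenue covers variable cost.
Profit = P·Q − TC = 101·9 − 689 = $220.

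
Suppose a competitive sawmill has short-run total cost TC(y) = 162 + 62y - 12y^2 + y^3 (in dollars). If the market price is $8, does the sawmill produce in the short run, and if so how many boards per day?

Shut down

Variable cost is VC = 62y - 12y^2 + y^3, so AVC = VC/y = 62 - 12y + y^2 and MC = dTC/dy = 62 - 24y + 3y^2.
The AVC parabola has its vertex at y = 12/2 = 6, where AVC = 62 - 12·6 + 6^2 = $26.
P = $8 lies below min AVC = $26; no output level covers variable cost.
The firm minimizes its loss by shutting down and losing only its fixed cost of $162.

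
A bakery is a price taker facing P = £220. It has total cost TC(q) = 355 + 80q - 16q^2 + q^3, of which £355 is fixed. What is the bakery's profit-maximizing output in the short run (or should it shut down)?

Produce at q = 14

From TC, MC = TC'(q) = 80 - 32q + 3q^2 and AVC = VC/q = 80 - 16q + q^2.
AVC is minimized where dAVC/dq = -16 + 2q = 0, at q = 8; min AVC = 80 - 16·8 + 8^2 = £16.
Because £220 ≥ £16, revenue can cover variable cost; the firm operates.
P = MC gives -140 - 32q + 3q^2 = 0, with roots -10/3 and 14. Take the larger (rising MC): q* = 14.
Check: AVC at q = 14 is £52 ≤ P, so revenue covers variable cost.
Profit = P·q − TC = 220·14 − 1083 = £1997.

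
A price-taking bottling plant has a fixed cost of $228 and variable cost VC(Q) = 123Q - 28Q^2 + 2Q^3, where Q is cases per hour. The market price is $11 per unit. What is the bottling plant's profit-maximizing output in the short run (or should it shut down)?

Strip out fixed cost: VC = 123Q - 28Q^2 + 2Q^3. Then AVC = 123 - 28Q + 2Q^2 and MC = 123 - 56Q + 6Q^2.
AVC hits its minimum where MC = AVC, at Q = 7, giving min AVC = 123 - 28·7 + 2·7^2 = $25.
Since P = $11 < min AVC = $25, price fails to cover variable cost at any output.
The firm minimizes its loss by shutting down and losing only its fixed cost of $228.

Shut down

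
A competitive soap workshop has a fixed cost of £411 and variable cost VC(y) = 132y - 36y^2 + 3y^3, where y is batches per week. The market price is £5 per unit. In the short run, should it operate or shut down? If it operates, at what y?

Shut down

Strip out fixed cost: VC = 132y - 36y^2 + 3y^3. Then AVC = 132 - 36y + 3y^2 and MC = 132 - 72y + 9y^2.
AVC hits its minimum where MC = AVC, at y = 6, giving min AVC = 132 - 36·6 + 3·6^2 = £24.
With P < min AVC (£5 < £24), every unit sold adds to the loss.
Shutting down limits the loss to fixed cost, £411.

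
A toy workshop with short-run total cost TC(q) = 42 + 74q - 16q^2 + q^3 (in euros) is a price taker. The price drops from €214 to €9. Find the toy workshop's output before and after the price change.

Output falls from 14 to 0 (the firm shuts down)

AVC = 74 - 16q + q^2, minimized at q = 8 where min AVC = €10. MC = 74 - 32q + 3q^2.
With P = €214 above the shutdown price, P = MC gives q = 14.
At P = €9 < min AVC = €10, price no longer covers variable cost at any output, so the firm shuts down: q = 0.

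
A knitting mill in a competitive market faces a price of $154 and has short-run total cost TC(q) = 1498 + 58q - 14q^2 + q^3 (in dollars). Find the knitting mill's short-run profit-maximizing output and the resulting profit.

Profit = -$58 at q = 12

AVC = 58 - 14q + q^2 has its minimum $9 at q = 7; price $154 clears that bar, so the firm operates.
MC = 58 - 28q + 3q^2. Setting P = MC and taking the root on the rising branch gives q* = 12.
TR = 154·12 = 1848. TC = 1498 + 408 = 1906. Profit = 1848 − 1906 = -$58.
Shutting down would mean losing the fixed cost of $1498, so operating at a loss of $58 is better by $1440.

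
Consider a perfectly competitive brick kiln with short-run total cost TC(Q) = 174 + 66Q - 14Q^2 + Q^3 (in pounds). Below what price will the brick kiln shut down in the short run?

Short-run supply begins at min AVC. From VC = 66Q - 14Q^2 + Q^3, AVC = 66 - 14Q + Q^2.
dAVC/dQ = -14 + 2Q = 0 gives Q = 7. min AVC = 66 - 14·7 + 7^2 = 17.
So the shutdown price is £17.

£17 per unit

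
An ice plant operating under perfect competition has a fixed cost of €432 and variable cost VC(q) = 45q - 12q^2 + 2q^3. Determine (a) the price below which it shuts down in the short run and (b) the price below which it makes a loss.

Shutdown price = €27; break-even price = €117

AVC = 45 - 12q + 2q^2; minimized at q = 3, giving min AVC = €27. That is the shutdown price.
ATC = 432/q + 45 - 12q + 2q^2. Setting dATC/dq = −432/q^2 − 12 + 4q = 0 gives q = 6 (since 4·6^3 − 12·6^2 = 432).
min ATC = 432/6 + 45 − 12·6 + 2·6^2 = €117. That is the break-even price.
For €27 ≤ P < €117 the firm produces at a loss; below €27 it shuts down.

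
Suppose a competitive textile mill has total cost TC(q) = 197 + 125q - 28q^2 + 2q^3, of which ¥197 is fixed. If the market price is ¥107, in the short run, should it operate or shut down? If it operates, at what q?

From TC, MC = TC'(q) = 125 - 56q + 6q^2 and AVC = VC/q = 125 - 28q + 2q^2.
The AVC parabola has its vertex at q = 28/4 = 7, where AVC = 125 - 28·7 + 2·7^2 = ¥27.
Because ¥107 ≥ ¥27, revenue can cover variable cost; the firm operates.
Solving P = MC: 18 - 56q + 6q^2 = 0 ⇒ q = 1/3 or 9. On the upward-sloping branch, q* = 9.
Check: AVC at q = 9 is ¥35 ≤ P, so revenue covers variable cost.
Profit = P·q − TC = 107·9 − 512 = ¥451.

Produce at q = 9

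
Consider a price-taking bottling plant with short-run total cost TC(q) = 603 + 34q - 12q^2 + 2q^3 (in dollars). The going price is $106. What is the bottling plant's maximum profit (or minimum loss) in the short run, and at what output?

Profit = -$171 at q = 6

AVC = 34 - 12q + 2q^2; min AVC = $16 at q = 3. Since P = $106 ≥ min AVC, the firm produces.
With MC = 34 - 24q + 6q^2, P = MC on the upward-sloping part at q* = 6.
TR = 106·6 = 636. TC = 603 + 204 = 807. Profit = 636 − 807 = -$171.
Shutting down would mean losing the fixed cost of $603, so operating at a loss of $171 is better by $432.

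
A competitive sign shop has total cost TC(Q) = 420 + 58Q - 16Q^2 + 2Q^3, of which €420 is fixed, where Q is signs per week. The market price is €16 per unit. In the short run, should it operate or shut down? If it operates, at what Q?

Shut down

Strip out fixed cost: VC = 58Q - 16Q^2 + 2Q^3. Then AVC = 58 - 16Q + 2Q^2 and MC = 58 - 32Q + 6Q^2.
The AVC parabola has its vertex at Q = 16/4 = 4, where AVC = 58 - 16·4 + 2·4^2 = €26.
P = €16 lies below min AVC = €26; no output level covers variable cost.
The firm minimizes its loss by shutting down and losing only its fixed cost of €420.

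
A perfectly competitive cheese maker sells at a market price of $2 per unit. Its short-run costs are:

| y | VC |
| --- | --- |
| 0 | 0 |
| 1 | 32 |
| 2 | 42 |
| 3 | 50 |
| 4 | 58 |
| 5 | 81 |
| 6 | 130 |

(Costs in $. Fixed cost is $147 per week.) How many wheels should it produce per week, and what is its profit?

Profit at each row (π = 2y − TC): y=0: -147; y=1: -177; y=2: -185; y=3: -191; y=4: -197; y=5: -218; y=6: -265.
Profit is highest at y = 0. Equivalently, the lowest AVC in the table is 58/4 ≈ $14.50 at y = 4, and P = $2 falls below it — price never covers variable cost, so the firm shuts down and loses only its fixed cost.

y = 0 (shut down); profit = -$147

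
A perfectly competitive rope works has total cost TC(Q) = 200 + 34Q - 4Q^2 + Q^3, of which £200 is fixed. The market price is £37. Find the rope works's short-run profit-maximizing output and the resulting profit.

AVC = 34 - 4Q + Q^2; min AVC = £30 at Q = 2. Since P = £37 ≥ min AVC, the firm produces.
MC = 34 - 8Q + 3Q^2. Setting P = MC and taking the root on the rising branch gives Q* = 3.
TR = 37·3 = 111. TC = 200 + 93 = 293. Profit = 111 − 293 = -£182.
That loss of £182 beats the £200 the firm would lose by shutting down; producing recovers £18 of fixed cost.

Profit = -£182 at Q = 3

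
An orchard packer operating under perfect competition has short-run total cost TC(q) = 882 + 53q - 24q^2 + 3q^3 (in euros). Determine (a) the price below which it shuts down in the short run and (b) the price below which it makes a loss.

Shutdown price = min AVC. AVC = 53 - 24q + 3q^2, with vertex at q = 4 and minimum €5.
ATC = 882/q + 53 - 24q + 3q^2. Setting dATC/dq = −882/q^2 − 24 + 6q = 0 gives q = 7 (since 6·7^3 − 24·7^2 = 882).
min ATC = 882/7 + 53 − 24·7 + 3·7^2 = €158. That is the break-even price.
Between these two prices the firm operates at a loss; above €158 it earns a profit.

Shutdown price = €5; break-even price = €158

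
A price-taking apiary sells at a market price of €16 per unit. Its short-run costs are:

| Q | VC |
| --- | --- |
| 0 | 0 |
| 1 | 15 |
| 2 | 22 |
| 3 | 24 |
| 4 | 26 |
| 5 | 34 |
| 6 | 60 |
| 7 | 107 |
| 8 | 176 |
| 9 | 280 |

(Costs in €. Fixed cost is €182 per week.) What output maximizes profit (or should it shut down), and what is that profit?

Compute π = P·Q − TC at each output: Q=0: -182; Q=1: -181; Q=2: -172; Q=3: -158; Q=4: -144; Q=5: -136; Q=6: -146; Q=7: -177; Q=8: -230; Q=9: -318.
Profit is maximized at Q = 5. AVC there is 34/5 = €6.80 ≤ P, so producing beats shutting down (which would give -€182).

Q = 5; profit = -€136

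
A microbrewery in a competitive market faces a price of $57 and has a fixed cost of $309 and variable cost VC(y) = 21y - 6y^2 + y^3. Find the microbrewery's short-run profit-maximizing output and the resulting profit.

Profit = -$93 at y = 6

AVC = 21 - 6y + y^2 has its minimum $12 at y = 3; price $57 clears that bar, so the firm operates.
With MC = 21 - 12y + 3y^2, P = MC on the upward-sloping part at y* = 6.
TR = 57·6 = 342. TC = 309 + 126 = 435. Profit = 342 − 435 = -$93.
By producing, the firm covers all variable cost plus $216 of fixed cost; shutting down would lose the full $309.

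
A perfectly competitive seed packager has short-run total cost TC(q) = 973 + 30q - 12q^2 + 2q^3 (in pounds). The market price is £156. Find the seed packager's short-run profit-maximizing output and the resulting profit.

Profit = -£189 at q = 7

AVC = 30 - 12q + 2q^2; min AVC = £12 at q = 3. Since P = £156 ≥ min AVC, the firm produces.
MC = 30 - 24q + 6q^2. Setting P = MC and taking the root on the rising branch gives q* = 7.
TR = 156·7 = 1092. TC = 973 + 308 = 1281. Profit = 1092 − 1281 = -£189.
By producing, the firm covers all variable cost plus £784 of fixed cost; shutting down would lose the full £973.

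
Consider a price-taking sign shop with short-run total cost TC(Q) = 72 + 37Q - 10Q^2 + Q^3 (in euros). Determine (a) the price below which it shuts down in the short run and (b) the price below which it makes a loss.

Shutdown price = min AVC. AVC = 37 - 10Q + Q^2, with vertex at Q = 5 and minimum €12.
ATC = 72/Q + 37 - 10Q + Q^2. Setting dATC/dQ = −72/Q^2 − 10 + 2Q = 0 gives Q = 6 (since 2·6^3 − 10·6^2 = 72).
min ATC = 72/6 + 37 − 10·6 + 6^2 = €25. That is the break-even price.
Between these two prices the firm operates at a loss; above €25 it earns a profit.

Shutdown price = €12; break-even price = €25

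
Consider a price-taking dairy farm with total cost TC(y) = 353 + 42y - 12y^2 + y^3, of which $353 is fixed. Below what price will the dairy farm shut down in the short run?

$6 per unit

Short-run supply begins at min AVC. From VC = 42y - 12y^2 + y^3, AVC = 42 - 12y + y^2.
At the minimum of AVC, MC = AVC. MC = 42 - 24y + 3y^2; setting MC = AVC gives 2y^2 - 12y = 0, so y = 6. min AVC = 6.
So the shutdown price is $6.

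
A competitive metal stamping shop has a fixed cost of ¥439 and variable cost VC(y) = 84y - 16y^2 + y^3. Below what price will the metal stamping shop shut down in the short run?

¥20 per unit

Short-run supply begins at min AVC. From VC = 84y - 16y^2 + y^3, AVC = 84 - 16y + y^2.
dAVC/dy = -16 + 2y = 0 gives y = 8. min AVC = 84 - 16·8 + 8^2 = 20.
For P < ¥20 the firm produces nothing.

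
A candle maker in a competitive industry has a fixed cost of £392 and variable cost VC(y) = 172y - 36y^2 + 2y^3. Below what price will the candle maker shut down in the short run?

The firm shuts down when price falls below the minimum of average variable cost. AVC = VC/y = 172 - 36y + 2y^2.
dAVC/dy = -36 + 4y = 0 gives y = 9. min AVC = 172 - 36·9 + 2·9^2 = 10.
So the shutdown price is £10.

£10 per unit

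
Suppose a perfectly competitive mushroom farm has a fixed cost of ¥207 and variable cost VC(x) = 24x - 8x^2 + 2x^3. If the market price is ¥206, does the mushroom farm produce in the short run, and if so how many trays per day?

Variable cost is VC = 24x - 8x^2 + 2x^3, so AVC = VC/x = 24 - 8x + 2x^2 and MC = dTC/dx = 24 - 16x + 6x^2.
AVC is minimized where dAVC/dx = -8 + 4x = 0, at x = 2; min AVC = 24 - 8·2 + 2·2^2 = ¥16.
P = ¥206 exceeds min AVC = ¥16, so the firm stays open.
P = MC gives -182 - 16x + 6x^2 = 0, with roots -13/3 and 7. Take the larger (rising MC): x* = 7.
Check: AVC at x = 7 is ¥66 ≤ P, so revenue covers variable cost.
Profit = P·x − TC = 206·7 − 669 = ¥773.

Produce at x = 7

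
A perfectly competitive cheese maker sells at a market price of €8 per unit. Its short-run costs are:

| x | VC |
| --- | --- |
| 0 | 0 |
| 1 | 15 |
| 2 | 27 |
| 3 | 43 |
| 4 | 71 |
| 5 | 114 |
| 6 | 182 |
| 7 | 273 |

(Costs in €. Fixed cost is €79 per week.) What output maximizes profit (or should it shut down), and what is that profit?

Compute π = P·x − TC at each output: x=0: -79; x=1: -86; x=2: -90; x=3: -98; x=4: -118; x=5: -153; x=6: -213; x=7: -296.
Profit is highest at x = 0. Equivalently, the lowest AVC in the table is 27/2 ≈ €13.50 at x = 2, and P = €8 falls below it — price never covers variable cost, so the firm shuts down and loses only its fixed cost.

x = 0 (shut down); profit = -€79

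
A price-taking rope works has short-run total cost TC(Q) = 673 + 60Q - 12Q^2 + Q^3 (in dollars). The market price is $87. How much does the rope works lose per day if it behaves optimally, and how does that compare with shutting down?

Profit = -$187 at Q = 9

AVC = 60 - 12Q + Q^2; min AVC = $24 at Q = 6. Since P = $87 ≥ min AVC, the firm produces.
With MC = 60 - 24Q + 3Q^2, P = MC on the upward-sloping part at Q* = 9.
TR = 87·9 = 783. TC = 673 + 297 = 970. Profit = 783 − 970 = -$187.
By producing, the firm covers all variable cost plus $486 of fixed cost; shutting down would lose the full $673.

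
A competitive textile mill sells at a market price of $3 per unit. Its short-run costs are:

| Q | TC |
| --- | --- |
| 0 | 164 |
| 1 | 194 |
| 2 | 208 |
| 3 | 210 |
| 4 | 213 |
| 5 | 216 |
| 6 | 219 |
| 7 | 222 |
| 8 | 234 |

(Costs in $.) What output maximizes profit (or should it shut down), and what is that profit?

Q = 0 (shut down); profit = -$164

Compute π = P·Q − TC at each output: Q=0: -164; Q=1: -191; Q=2: -202; Q=3: -201; Q=4: -201; Q=5: -201; Q=6: -201; Q=7: -201; Q=8: -210.
Profit is highest at Q = 0. Equivalently, the lowest AVC in the table is 58/7 ≈ $8.29 at Q = 7, and P = $3 falls below it — price never covers variable cost, so the firm shuts down and loses only its fixed cost.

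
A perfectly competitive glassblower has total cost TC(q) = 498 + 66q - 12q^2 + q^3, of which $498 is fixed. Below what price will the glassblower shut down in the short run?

The firm shuts down when price falls below the minimum of average variable cost. AVC = VC/q = 66 - 12q + q^2.
dAVC/dq = -12 + 2q = 0 gives q = 6. min AVC = 66 - 12·6 + 6^2 = 30.
The firm shuts down for any P below $30.

$30 per unit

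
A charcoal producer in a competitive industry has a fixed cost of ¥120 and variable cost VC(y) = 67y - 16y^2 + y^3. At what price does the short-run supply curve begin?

The shutdown price is the minimum of AVC. VC = 67y - 16y^2 + y^3, so AVC = 67 - 16y + y^2.
dAVC/dy = -16 + 2y = 0 gives y = 8. min AVC = 67 - 16·8 + 8^2 = 3.
So the shutdown price is ¥3.

¥3 per unit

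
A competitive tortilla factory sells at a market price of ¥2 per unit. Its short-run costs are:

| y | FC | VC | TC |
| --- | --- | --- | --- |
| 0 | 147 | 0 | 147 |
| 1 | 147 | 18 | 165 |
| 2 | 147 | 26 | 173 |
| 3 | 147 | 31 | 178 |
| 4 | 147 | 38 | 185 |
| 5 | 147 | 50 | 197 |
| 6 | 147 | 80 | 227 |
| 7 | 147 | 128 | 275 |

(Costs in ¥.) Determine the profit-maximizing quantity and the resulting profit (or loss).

Compute π = P·y − TC at each output: y=0: -147; y=1: -163; y=2: -169; y=3: -172; y=4: -177; y=5: -187; y=6: -215; y=7: -261.
Profit is highest at y = 0. Equivalently, the lowest AVC in the table is 38/4 ≈ ¥9.50 at y = 4, and P = ¥2 falls below it — price never covers variable cost, so the firm shuts down and loses only its fixed cost.

y = 0 (shut down); profit = -¥147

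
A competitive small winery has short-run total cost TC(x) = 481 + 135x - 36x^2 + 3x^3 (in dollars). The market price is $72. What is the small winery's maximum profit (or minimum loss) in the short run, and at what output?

AVC = 135 - 36x + 3x^2 has its minimum $27 at x = 6; price $72 clears that bar, so the firm operates.
With MC = 135 - 72x + 9x^2, P = MC on the upward-sloping part at x* = 7.
TR = 72·7 = 504. TC = 481 + 210 = 691. Profit = 504 − 691 = -$187.
That loss of $187 beats the $481 the firm would lose by shutting down; producing recovers $294 of fixed cost.

Profit = -$187 at x = 7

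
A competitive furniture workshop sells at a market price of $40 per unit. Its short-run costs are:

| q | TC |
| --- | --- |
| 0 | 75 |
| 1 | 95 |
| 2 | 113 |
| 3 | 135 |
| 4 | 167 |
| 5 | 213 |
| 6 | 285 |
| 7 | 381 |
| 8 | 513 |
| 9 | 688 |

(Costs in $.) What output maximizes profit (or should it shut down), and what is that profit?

Profit at each row (π = 40q − TC): q=0: -75; q=1: -55; q=2: -33; q=3: -15; q=4: -7; q=5: -13; q=6: -45; q=7: -101; q=8: -193; q=9: -328.
Profit is maximized at q = 4. AVC there is 92/4 = $23 ≤ P, so producing beats shutting down (which would give -$75).

q = 4; profit = -$7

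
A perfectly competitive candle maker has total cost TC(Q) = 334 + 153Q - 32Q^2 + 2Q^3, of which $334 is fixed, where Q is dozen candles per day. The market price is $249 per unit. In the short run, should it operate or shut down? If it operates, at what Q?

Produce at Q = 12

Variable cost is VC = 153Q - 32Q^2 + 2Q^3, so AVC = VC/Q = 153 - 32Q + 2Q^2 and MC = dTC/dQ = 153 - 64Q + 6Q^2.
AVC is minimized where dAVC/dQ = -32 + 4Q = 0, at Q = 8; min AVC = 153 - 32·8 + 2·8^2 = $25.
Since P = $249 ≥ min AVC = $25, price covers variable cost and the firm should produce.
Solving P = MC: -96 - 64Q + 6Q^2 = 0 ⇒ Q = -4/3 or 12. On the upward-sloping branch, Q* = 12.
Check: AVC at Q = 12 is $57 ≤ P, so revenue covers variable cost.
Profit = P·Q − TC = 249·12 − 1018 = $1970.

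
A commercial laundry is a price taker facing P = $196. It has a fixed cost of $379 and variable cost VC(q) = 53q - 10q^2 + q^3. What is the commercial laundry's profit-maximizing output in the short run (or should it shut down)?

Variable cost is VC = 53q - 10q^2 + q^3, so AVC = VC/q = 53 - 10q + q^2 and MC = dTC/dq = 53 - 20q + 3q^2.
AVC hits its minimum where MC = AVC, at q = 5, giving min AVC = 53 - 10·5 + 5^2 = $28.
P = $196 exceeds min AVC = $28, so the firm stays open.
Solving P = MC: -143 - 20q + 3q^2 = 0 ⇒ q = -13/3 or 11. On the upward-sloping branch, q* = 11.
Check: AVC at q = 11 is $64 ≤ P, so revenue covers variable cost.
Profit = P·q − TC = 196·11 − 1083 = $1073.

Produce at q = 11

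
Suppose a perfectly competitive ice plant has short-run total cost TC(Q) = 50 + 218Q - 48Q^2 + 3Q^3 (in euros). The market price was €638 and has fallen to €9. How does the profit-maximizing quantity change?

Output falls from 14 to 0 (the firm shuts down)

MC = 218 - 96Q + 9Q^2; the shutdown threshold is min AVC = €26 (at Q = 8).
At P = €638 ≥ min AVC, set P = MC on the rising branch: Q = 14.
At P = €9 < min AVC = €26, price no longer covers variable cost at any output, so the firm shuts down: Q = 0.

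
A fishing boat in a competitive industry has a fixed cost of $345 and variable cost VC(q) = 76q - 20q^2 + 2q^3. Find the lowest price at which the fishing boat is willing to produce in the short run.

$26 per unit

Short-run supply begins at min AVC. From VC = 76q - 20q^2 + 2q^3, AVC = 76 - 20q + 2q^2.
dAVC/dq = -20 + 4q = 0 gives q = 5. min AVC = 76 - 20·5 + 2·5^2 = 26.
For P < $26 the firm produces nothing.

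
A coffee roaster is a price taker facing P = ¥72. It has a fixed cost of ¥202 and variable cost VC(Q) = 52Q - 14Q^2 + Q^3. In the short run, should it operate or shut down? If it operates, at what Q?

From TC, MC = TC'(Q) = 52 - 28Q + 3Q^2 and AVC = VC/Q = 52 - 14Q + Q^2.
The AVC parabola has its vertex at Q = 14/2 = 7, where AVC = 52 - 14·7 + 7^2 = ¥3.
Because ¥72 ≥ ¥3, revenue can cover variable cost; the firm operates.
Set P = MC: 72 = 52 - 28Q + 3Q^2 → -20 - 28Q + 3Q^2 = 0. The roots are Q = -2/3 and Q = 10; the profit-maximizing output is on the rising part of MC, so Q* = 10.
Check: AVC at Q = 10 is ¥12 ≤ P, so revenue covers variable cost.
Profit = P·Q − TC = 72·10 − 322 = ¥398.

Produce at Q = 10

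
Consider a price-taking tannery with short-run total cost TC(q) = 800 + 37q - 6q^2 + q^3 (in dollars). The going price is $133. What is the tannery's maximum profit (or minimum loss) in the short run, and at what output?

AVC = 37 - 6q + q^2 has its minimum $28 at q = 3; price $133 clears that bar, so the firm operates.
With MC = 37 - 12q + 3q^2, P = MC on the upward-sloping part at q* = 8.
TR = 133·8 = 1064. TC = 800 + 424 = 1224. Profit = 1064 − 1224 = -$160.
Shutting down would mean losing the fixed cost of $800, so operating at a loss of $160 is better by $640.

Profit = -$160 at q = 8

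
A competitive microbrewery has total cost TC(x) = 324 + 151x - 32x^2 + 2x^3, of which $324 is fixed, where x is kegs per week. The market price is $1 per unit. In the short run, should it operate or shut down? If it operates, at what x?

Variable cost is VC = 151x - 32x^2 + 2x^3, so AVC = VC/x = 151 - 32x + 2x^2 and MC = dTC/dx = 151 - 64x + 6x^2.
The AVC parabola has its vertex at x = 32/4 = 8, where AVC = 151 - 32·8 + 2·8^2 = $23.
P = $1 lies below min AVC = $23; no output level covers variable cost.
The firm minimizes its loss by shutting down and losing only its fixed cost of $324.

Shut down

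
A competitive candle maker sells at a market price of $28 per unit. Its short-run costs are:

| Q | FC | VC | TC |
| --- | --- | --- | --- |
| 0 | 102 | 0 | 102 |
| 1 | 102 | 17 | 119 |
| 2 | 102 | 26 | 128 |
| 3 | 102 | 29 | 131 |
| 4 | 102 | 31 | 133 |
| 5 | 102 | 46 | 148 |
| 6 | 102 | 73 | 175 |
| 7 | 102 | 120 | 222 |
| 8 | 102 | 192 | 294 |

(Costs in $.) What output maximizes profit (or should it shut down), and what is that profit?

Profit at each row (π = 28Q − TC): Q=0: -102; Q=1: -91; Q=2: -72; Q=3: -47; Q=4: -21; Q=5: -8; Q=6: -7; Q=7: -26; Q=8: -70.
Profit is maximized at Q = 6. AVC there is 73/6 = $12.17 ≤ P, so producing beats shutting down (which would give -$102).

Q = 6; profit = -$7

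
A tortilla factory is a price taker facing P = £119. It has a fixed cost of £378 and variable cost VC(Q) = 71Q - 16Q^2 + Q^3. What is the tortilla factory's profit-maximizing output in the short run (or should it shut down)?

From TC, MC = TC'(Q) = 71 - 32Q + 3Q^2 and AVC = VC/Q = 71 - 16Q + Q^2.
AVC is minimized where dAVC/dQ = -16 + 2Q = 0, at Q = 8; min AVC = 71 - 16·8 + 8^2 = £7.
Since P = £119 ≥ min AVC = £7, price covers variable cost and the firm should produce.
Set P = MC: 119 = 71 - 32Q + 3Q^2 → -48 - 32Q + 3Q^2 = 0. The roots are Q = -4/3 and Q = 12; the profit-maximizing output is on the rising part of MC, so Q* = 12.
Check: AVC at Q = 12 is £23 ≤ P, so revenue covers variable cost.
Profit = P·Q − TC = 119·12 − 654 = £774.

Produce at Q = 12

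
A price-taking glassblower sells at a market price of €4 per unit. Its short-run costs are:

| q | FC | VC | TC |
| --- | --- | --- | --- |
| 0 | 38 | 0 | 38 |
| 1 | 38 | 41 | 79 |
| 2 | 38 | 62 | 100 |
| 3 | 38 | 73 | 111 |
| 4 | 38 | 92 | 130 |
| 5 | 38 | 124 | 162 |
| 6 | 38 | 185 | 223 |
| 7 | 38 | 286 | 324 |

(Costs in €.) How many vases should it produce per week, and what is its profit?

q = 0 (shut down); profit = -€38

Profit at each row (π = 4q − TC): q=0: -38; q=1: -75; q=2: -92; q=3: -99; q=4: -114; q=5: -142; q=6: -199; q=7: -296.
Profit is highest at q = 0. Equivalently, the lowest AVC in the table is 92/4 ≈ €23 at q = 4, and P = €4 falls below it — price never covers variable cost, so the firm shuts down and loses only its fixed cost.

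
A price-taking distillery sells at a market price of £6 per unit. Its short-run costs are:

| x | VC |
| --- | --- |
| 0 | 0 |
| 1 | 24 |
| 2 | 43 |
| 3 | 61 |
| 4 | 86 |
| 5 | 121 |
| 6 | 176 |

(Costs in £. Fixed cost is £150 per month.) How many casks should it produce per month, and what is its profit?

Compute π = P·x − TC at each output: x=0: -150; x=1: -168; x=2: -181; x=3: -193; x=4: -212; x=5: -241; x=6: -290.
Profit is highest at x = 0. Equivalently, the lowest AVC in the table is 61/3 ≈ £20.33 at x = 3, and P = £6 falls below it — price never covers variable cost, so the firm shuts down and loses only its fixed cost.

x = 0 (shut down); profit = -£150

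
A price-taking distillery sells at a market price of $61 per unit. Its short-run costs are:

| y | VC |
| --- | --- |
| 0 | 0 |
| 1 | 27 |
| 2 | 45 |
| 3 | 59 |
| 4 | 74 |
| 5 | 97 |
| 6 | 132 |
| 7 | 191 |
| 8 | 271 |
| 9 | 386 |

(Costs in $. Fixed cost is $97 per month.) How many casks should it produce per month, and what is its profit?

y = 7; profit = $139

Compute π = P·y − TC at each output: y=0: -97; y=1: -63; y=2: -20; y=3: 27; y=4: 73; y=5: 111; y=6: 137; y=7: 139; y=8: 120; y=9: 66.
Profit is maximized at y = 7. AVC there is 191/7 = $27.29 ≤ P, so producing beats shutting down (which would give -$97).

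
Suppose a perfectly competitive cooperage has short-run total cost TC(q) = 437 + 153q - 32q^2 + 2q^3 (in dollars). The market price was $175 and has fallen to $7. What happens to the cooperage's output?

Output falls from 11 to 0 (the firm shuts down)

MC = 153 - 64q + 6q^2; the shutdown threshold is min AVC = $25 (at q = 8).
With P = $175 above the shutdown price, P = MC gives q = 11.
At P = $7 < min AVC = $25, price no longer covers variable cost at any output, so the firm shuts down: q = 0.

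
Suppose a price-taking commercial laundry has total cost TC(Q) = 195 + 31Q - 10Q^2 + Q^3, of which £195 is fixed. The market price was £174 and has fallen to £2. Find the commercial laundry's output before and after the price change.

Output falls from 11 to 0 (the firm shuts down)

MC = 31 - 20Q + 3Q^2; the shutdown threshold is min AVC = £6 (at Q = 5).
With P = £174 above the shutdown price, P = MC gives Q = 11.
At P = £2 < min AVC = £6, price no longer covers variable cost at any output, so the firm shuts down: Q = 0.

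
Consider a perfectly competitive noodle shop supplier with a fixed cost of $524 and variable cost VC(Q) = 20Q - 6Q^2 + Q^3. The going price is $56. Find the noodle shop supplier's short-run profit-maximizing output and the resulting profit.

AVC = 20 - 6Q + Q^2; min AVC = $11 at Q = 3. Since P = $56 ≥ min AVC, the firm produces.
MC = 20 - 12Q + 3Q^2. Setting P = MC and taking the root on the rising branch gives Q* = 6.
TR = 56·6 = 336. TC = 524 + 120 = 644. Profit = 336 − 644 = -$308.
By producing, the firm covers all variable cost plus $216 of fixed cost; shutting down would lose the full $524.

Profit = -$308 at Q = 6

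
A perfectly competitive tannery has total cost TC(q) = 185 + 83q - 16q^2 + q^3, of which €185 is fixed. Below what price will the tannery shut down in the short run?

€19 per unit

The shutdown price is the minimum of AVC. VC = 83q - 16q^2 + q^3, so AVC = 83 - 16q + q^2.
dAVC/dq = -16 + 2q = 0 gives q = 8. min AVC = 83 - 16·8 + 8^2 = 19.
The firm shuts down for any P below €19.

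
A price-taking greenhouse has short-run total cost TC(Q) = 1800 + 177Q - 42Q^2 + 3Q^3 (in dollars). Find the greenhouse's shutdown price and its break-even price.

Shutdown price = $30; break-even price = $237

AVC = 177 - 42Q + 3Q^2; minimized at Q = 7, giving min AVC = $30. That is the shutdown price.
ATC = 1800/Q + 177 - 42Q + 3Q^2. Setting dATC/dQ = −1800/Q^2 − 42 + 6Q = 0 gives Q = 10 (since 6·10^3 − 42·10^2 = 1800).
min ATC = 1800/10 + 177 − 42·10 + 3·10^2 = $237. That is the break-even price.
For $30 ≤ P < $237 the firm produces at a loss; below $30 it shuts down.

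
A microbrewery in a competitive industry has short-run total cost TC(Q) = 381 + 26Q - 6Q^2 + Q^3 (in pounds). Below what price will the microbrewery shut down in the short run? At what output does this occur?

£17 per unit, at Q = 3

Short-run supply begins at min AVC. From VC = 26Q - 6Q^2 + Q^3, AVC = 26 - 6Q + Q^2.
dAVC/dQ = -6 + 2Q = 0 gives Q = 3. min AVC = 26 - 6·3 + 3^2 = 17.
The firm shuts down for any P below £17.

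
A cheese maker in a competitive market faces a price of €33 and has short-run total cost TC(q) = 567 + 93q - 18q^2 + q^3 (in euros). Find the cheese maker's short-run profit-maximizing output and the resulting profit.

AVC = 93 - 18q + q^2 has its minimum €12 at q = 9; price €33 clears that bar, so the firm operates.
MC = 93 - 36q + 3q^2. Setting P = MC and taking the root on the rising branch gives q* = 10.
TR = 33·10 = 330. TC = 567 + 130 = 697. Profit = 330 − 697 = -€367.
That loss of €367 beats the €567 the firm would lose by shutting down; producing recovers €200 of fixed cost.

Profit = -€367 at q = 10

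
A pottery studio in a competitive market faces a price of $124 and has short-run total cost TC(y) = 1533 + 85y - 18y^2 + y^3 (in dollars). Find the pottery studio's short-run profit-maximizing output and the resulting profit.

Profit = -$181 at y = 13

AVC = 85 - 18y + y^2; min AVC = $4 at y = 9. Since P = $124 ≥ min AVC, the firm produces.
MC = 85 - 36y + 3y^2. Setting P = MC and taking the root on the rising branch gives y* = 13.
TR = 124·13 = 1612. TC = 1533 + 260 = 1793. Profit = 1612 − 1793 = -$181.
That loss of $181 beats the $1533 the firm would lose by shutting down; producing recovers $1352 of fixed cost.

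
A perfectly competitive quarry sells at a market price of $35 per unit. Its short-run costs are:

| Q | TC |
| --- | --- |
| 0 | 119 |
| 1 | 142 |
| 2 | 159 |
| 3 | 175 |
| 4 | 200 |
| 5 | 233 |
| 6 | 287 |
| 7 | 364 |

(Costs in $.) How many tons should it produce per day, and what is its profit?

Q = 5; profit = -$58

Compute π = P·Q − TC at each output: Q=0: -119; Q=1: -107; Q=2: -89; Q=3: -70; Q=4: -60; Q=5: -58; Q=6: -77; Q=7: -119.
Profit is maximized at Q = 5. AVC there is 114/5 = $22.80 ≤ P, so producing beats shutting down (which would give -$119).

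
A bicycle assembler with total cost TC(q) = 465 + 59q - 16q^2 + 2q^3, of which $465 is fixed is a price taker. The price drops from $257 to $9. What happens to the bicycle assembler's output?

Output falls from 9 to 0 (the firm shuts down)

AVC = 59 - 16q + 2q^2, minimized at q = 4 where min AVC = $27. MC = 59 - 32q + 6q^2.
At P = $257 ≥ min AVC, set P = MC on the rising branch: q = 9.
At P = $9 < min AVC = $27, price no longer covers variable cost at any output, so the firm shuts down: q = 0.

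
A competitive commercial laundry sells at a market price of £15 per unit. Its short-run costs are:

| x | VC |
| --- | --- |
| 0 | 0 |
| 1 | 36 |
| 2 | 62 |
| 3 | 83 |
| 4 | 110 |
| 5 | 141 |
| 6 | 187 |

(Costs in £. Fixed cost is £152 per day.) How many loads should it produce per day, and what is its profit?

x = 0 (shut down); profit = -£152

Tabulate TR − TC: x=0: -152; x=1: -173; x=2: -184; x=3: -190; x=4: -202; x=5: -218; x=6: -249.
Profit is highest at x = 0. Equivalently, the lowest AVC in the table is 110/4 ≈ £27.50 at x = 4, and P = £15 falls below it — price never covers variable cost, so the firm shuts down and loses only its fixed cost.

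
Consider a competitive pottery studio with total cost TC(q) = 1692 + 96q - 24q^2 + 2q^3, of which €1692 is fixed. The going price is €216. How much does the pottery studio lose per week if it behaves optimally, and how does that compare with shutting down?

AVC = 96 - 24q + 2q^2 has its minimum €24 at q = 6; price €216 clears that bar, so the firm operates.
With MC = 96 - 48q + 6q^2, P = MC on the upward-sloping part at q* = 10.
TR = 216·10 = 2160. TC = 1692 + 560 = 2252. Profit = 2160 − 2252 = -€92.
Shutting down would mean losing the fixed cost of €1692, so operating at a loss of €92 is better by €1600.

Profit = -€92 at q = 10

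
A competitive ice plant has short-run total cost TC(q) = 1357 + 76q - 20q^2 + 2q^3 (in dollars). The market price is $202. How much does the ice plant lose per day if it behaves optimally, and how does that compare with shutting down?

AVC = 76 - 20q + 2q^2 has its minimum $26 at q = 5; price $202 clears that bar, so the firm operates.
With MC = 76 - 40q + 6q^2, P = MC on the upward-sloping part at q* = 9.
TR = 202·9 = 1818. TC = 1357 + 522 = 1879. Profit = 1818 − 1879 = -$61.
Shutting down would mean losing the fixed cost of $1357, so operating at a loss of $61 is better by $1296.

Profit = -$61 at q = 9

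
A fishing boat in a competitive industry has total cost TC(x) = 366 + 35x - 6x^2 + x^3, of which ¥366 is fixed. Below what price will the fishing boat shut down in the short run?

The shutdown price is the minimum of AVC. VC = 35x - 6x^2 + x^3, so AVC = 35 - 6x + x^2.
dAVC/dx = -6 + 2x = 0 gives x = 3. min AVC = 35 - 6·3 + 3^2 = 26.
For P < ¥26 the firm produces nothing.

¥26 per unit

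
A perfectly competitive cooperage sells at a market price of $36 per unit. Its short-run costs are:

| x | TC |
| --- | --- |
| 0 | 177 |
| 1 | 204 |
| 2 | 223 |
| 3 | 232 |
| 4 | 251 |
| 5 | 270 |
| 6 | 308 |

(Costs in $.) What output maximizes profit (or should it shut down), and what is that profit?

Compute π = P·x − TC at each output: x=0: -177; x=1: -168; x=2: -151; x=3: -124; x=4: -107; x=5: -90; x=6: -92.
Profit is maximized at x = 5. AVC there is 93/5 = $18.60 ≤ P, so producing beats shutting down (which would give -$177).

x = 5; profit = -$90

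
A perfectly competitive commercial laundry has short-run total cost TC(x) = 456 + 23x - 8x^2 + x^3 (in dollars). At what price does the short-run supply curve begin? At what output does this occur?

The firm shuts down when price falls below the minimum of average variable cost. AVC = VC/x = 23 - 8x + x^2.
dAVC/dx = -8 + 2x = 0 gives x = 4. min AVC = 23 - 8·4 + 4^2 = 7.
So the shutdown price is $7.

$7 per unit, at x = 4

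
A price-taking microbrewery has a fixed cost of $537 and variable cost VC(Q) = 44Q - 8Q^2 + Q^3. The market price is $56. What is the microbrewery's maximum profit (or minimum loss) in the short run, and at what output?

Profit = -$393 at Q = 6

AVC = 44 - 8Q + Q^2 has its minimum $28 at Q = 4; price $56 clears that bar, so the firm operates.
With MC = 44 - 16Q + 3Q^2, P = MC on the upward-sloping part at Q* = 6.
TR = 56·6 = 336. TC = 537 + 192 = 729. Profit = 336 − 729 = -$393.
By producing, the firm covers all variable cost plus $144 of fixed cost; shutting down would lose the full $537.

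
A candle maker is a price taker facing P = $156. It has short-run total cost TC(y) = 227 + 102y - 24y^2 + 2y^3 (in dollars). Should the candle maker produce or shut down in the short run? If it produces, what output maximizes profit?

Produce at y = 9

Variable cost is VC = 102y - 24y^2 + 2y^3, so AVC = VC/y = 102 - 24y + 2y^2 and MC = dTC/dy = 102 - 48y + 6y^2.
AVC is minimized where dAVC/dy = -24 + 4y = 0, at y = 6; min AVC = 102 - 24·6 + 2·6^2 = $30.
Because $156 ≥ $30, revenue can cover variable cost; the firm operates.
Solving P = MC: -54 - 48y + 6y^2 = 0 ⇒ y = -1 or 9. On the upward-sloping branch, y* = 9.
Check: AVC at y = 9 is $48 ≤ P, so revenue covers variable cost.
Profit = P·y − TC = 156·9 − 659 = $745.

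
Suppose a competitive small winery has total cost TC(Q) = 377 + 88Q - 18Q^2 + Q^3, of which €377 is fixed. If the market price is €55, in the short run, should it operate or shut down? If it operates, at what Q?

Produce at Q = 11

Variable cost is VC = 88Q - 18Q^2 + Q^3, so AVC = VC/Q = 88 - 18Q + Q^2 and MC = dTC/dQ = 88 - 36Q + 3Q^2.
The AVC parabola has its vertex at Q = 18/2 = 9, where AVC = 88 - 18·9 + 9^2 = €7.
Because €55 ≥ €7, revenue can cover variable cost; the firm operates.
Solving P = MC: 33 - 36Q + 3Q^2 = 0 ⇒ Q = 1 or 11. On the upward-sloping branch, Q* = 11.
Check: AVC at Q = 11 is €11 ≤ P, so revenue covers variable cost.
Profit = P·Q − TC = 55·11 − 498 = €107.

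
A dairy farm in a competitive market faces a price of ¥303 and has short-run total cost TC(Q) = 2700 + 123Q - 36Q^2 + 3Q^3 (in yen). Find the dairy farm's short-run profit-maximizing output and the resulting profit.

Profit = -¥300 at Q = 10

AVC = 123 - 36Q + 3Q^2 has its minimum ¥15 at Q = 6; price ¥303 clears that bar, so the firm operates.
With MC = 123 - 72Q + 9Q^2, P = MC on the upward-sloping part at Q* = 10.
TR = 303·10 = 3030. TC = 2700 + 630 = 3330. Profit = 3030 − 3330 = -¥300.
That loss of ¥300 beats the ¥2700 the firm would lose by shutting down; producing recovers ¥2400 of fixed cost.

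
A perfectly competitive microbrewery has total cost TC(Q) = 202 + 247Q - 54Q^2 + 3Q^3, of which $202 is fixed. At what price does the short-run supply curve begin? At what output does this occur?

$4 per unit, at Q = 9

The shutdown price is the minimum of AVC. VC = 247Q - 54Q^2 + 3Q^3, so AVC = 247 - 54Q + 3Q^2.
At the minimum of AVC, MC = AVC. MC = 247 - 108Q + 9Q^2; setting MC = AVC gives 6Q^2 - 54Q = 0, so Q = 9. min AVC = 4.
So the shutdown price is $4.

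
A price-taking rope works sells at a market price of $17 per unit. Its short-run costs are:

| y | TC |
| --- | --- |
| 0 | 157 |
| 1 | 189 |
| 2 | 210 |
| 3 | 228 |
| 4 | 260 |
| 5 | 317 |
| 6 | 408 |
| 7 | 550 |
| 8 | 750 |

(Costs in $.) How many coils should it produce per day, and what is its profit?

Profit at each row (π = 17y − TC): y=0: -157; y=1: -172; y=2: -176; y=3: -177; y=4: -192; y=5: -232; y=6: -306; y=7: -431; y=8: -614.
Profit is highest at y = 0. Equivalently, the lowest AVC in the table is 71/3 ≈ $23.67 at y = 3, and P = $17 falls below it — price never covers variable cost, so the firm shuts down and loses only its fixed cost.

y = 0 (shut down); profit = -$157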